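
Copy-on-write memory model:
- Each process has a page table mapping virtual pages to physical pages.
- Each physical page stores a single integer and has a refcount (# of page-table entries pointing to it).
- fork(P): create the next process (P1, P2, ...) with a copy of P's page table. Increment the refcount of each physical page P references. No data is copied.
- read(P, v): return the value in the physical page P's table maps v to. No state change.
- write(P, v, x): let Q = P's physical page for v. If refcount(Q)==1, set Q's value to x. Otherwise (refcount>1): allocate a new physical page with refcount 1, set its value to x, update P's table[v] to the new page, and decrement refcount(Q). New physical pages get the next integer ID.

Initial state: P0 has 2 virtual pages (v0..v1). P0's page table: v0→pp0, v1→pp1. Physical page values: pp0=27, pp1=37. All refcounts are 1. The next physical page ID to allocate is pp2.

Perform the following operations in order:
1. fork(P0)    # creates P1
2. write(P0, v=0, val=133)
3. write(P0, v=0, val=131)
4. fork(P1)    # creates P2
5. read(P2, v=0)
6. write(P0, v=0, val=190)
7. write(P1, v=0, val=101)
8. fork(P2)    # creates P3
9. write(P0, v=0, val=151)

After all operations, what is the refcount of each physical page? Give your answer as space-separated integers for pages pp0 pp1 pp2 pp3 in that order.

Op 1: fork(P0) -> P1. 2 ppages; refcounts: pp0:2 pp1:2
Op 2: write(P0, v0, 133). refcount(pp0)=2>1 -> COPY to pp2. 3 ppages; refcounts: pp0:1 pp1:2 pp2:1
Op 3: write(P0, v0, 131). refcount(pp2)=1 -> write in place. 3 ppages; refcounts: pp0:1 pp1:2 pp2:1
Op 4: fork(P1) -> P2. 3 ppages; refcounts: pp0:2 pp1:3 pp2:1
Op 5: read(P2, v0) -> 27. No state change.
Op 6: write(P0, v0, 190). refcount(pp2)=1 -> write in place. 3 ppages; refcounts: pp0:2 pp1:3 pp2:1
Op 7: write(P1, v0, 101). refcount(pp0)=2>1 -> COPY to pp3. 4 ppages; refcounts: pp0:1 pp1:3 pp2:1 pp3:1
Op 8: fork(P2) -> P3. 4 ppages; refcounts: pp0:2 pp1:4 pp2:1 pp3:1
Op 9: write(P0, v0, 151). refcount(pp2)=1 -> write in place. 4 ppages; refcounts: pp0:2 pp1:4 pp2:1 pp3:1

Answer: 2 4 1 1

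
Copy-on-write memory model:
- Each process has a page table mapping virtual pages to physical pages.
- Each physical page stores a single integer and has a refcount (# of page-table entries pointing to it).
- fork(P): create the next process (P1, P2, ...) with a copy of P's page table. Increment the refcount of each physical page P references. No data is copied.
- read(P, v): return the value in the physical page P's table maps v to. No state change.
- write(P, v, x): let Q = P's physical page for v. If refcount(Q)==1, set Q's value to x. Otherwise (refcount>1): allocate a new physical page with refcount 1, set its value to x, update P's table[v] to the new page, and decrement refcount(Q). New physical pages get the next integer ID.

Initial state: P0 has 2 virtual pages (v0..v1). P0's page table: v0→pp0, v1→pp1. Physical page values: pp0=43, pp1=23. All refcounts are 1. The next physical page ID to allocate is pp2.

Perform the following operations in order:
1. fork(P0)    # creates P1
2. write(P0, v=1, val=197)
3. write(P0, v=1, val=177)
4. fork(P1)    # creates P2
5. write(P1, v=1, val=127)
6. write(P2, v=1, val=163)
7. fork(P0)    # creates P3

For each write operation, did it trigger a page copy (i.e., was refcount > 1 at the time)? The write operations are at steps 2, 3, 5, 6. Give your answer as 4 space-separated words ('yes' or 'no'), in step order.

Op 1: fork(P0) -> P1. 2 ppages; refcounts: pp0:2 pp1:2
Op 2: write(P0, v1, 197). refcount(pp1)=2>1 -> COPY to pp2. 3 ppages; refcounts: pp0:2 pp1:1 pp2:1
Op 3: write(P0, v1, 177). refcount(pp2)=1 -> write in place. 3 ppages; refcounts: pp0:2 pp1:1 pp2:1
Op 4: fork(P1) -> P2. 3 ppages; refcounts: pp0:3 pp1:2 pp2:1
Op 5: write(P1, v1, 127). refcount(pp1)=2>1 -> COPY to pp3. 4 ppages; refcounts: pp0:3 pp1:1 pp2:1 pp3:1
Op 6: write(P2, v1, 163). refcount(pp1)=1 -> write in place. 4 ppages; refcounts: pp0:3 pp1:1 pp2:1 pp3:1
Op 7: fork(P0) -> P3. 4 ppages; refcounts: pp0:4 pp1:1 pp2:2 pp3:1

yes no yes no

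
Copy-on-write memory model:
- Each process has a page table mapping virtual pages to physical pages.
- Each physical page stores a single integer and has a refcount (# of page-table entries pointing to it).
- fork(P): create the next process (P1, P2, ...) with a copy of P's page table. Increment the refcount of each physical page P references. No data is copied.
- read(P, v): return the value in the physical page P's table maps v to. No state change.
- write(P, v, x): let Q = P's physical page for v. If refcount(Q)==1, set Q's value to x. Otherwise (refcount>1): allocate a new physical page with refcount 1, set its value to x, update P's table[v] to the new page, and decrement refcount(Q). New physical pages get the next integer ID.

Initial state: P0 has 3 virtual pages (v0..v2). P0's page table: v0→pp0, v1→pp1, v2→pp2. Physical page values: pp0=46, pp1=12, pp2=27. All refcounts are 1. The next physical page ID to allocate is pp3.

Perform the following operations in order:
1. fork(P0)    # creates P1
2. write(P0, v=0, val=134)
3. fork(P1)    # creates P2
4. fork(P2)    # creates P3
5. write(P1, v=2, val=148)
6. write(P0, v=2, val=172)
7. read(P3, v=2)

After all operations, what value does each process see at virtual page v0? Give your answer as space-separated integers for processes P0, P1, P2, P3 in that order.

Answer: 134 46 46 46

Derivation:
Op 1: fork(P0) -> P1. 3 ppages; refcounts: pp0:2 pp1:2 pp2:2
Op 2: write(P0, v0, 134). refcount(pp0)=2>1 -> COPY to pp3. 4 ppages; refcounts: pp0:1 pp1:2 pp2:2 pp3:1
Op 3: fork(P1) -> P2. 4 ppages; refcounts: pp0:2 pp1:3 pp2:3 pp3:1
Op 4: fork(P2) -> P3. 4 ppages; refcounts: pp0:3 pp1:4 pp2:4 pp3:1
Op 5: write(P1, v2, 148). refcount(pp2)=4>1 -> COPY to pp4. 5 ppages; refcounts: pp0:3 pp1:4 pp2:3 pp3:1 pp4:1
Op 6: write(P0, v2, 172). refcount(pp2)=3>1 -> COPY to pp5. 6 ppages; refcounts: pp0:3 pp1:4 pp2:2 pp3:1 pp4:1 pp5:1
Op 7: read(P3, v2) -> 27. No state change.
P0: v0 -> pp3 = 134
P1: v0 -> pp0 = 46
P2: v0 -> pp0 = 46
P3: v0 -> pp0 = 46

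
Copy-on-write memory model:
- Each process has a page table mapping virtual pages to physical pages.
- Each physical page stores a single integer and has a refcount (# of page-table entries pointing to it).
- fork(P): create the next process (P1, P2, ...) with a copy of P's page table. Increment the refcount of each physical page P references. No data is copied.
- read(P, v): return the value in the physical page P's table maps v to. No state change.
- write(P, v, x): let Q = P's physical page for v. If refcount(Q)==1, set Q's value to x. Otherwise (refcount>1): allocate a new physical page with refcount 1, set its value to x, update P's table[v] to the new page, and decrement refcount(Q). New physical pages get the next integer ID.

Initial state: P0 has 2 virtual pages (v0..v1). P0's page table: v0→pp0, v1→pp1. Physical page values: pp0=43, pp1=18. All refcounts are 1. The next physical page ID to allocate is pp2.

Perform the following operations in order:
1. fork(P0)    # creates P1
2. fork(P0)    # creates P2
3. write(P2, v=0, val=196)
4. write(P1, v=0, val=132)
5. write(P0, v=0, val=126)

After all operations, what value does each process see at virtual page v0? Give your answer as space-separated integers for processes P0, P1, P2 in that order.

Answer: 126 132 196

Derivation:
Op 1: fork(P0) -> P1. 2 ppages; refcounts: pp0:2 pp1:2
Op 2: fork(P0) -> P2. 2 ppages; refcounts: pp0:3 pp1:3
Op 3: write(P2, v0, 196). refcount(pp0)=3>1 -> COPY to pp2. 3 ppages; refcounts: pp0:2 pp1:3 pp2:1
Op 4: write(P1, v0, 132). refcount(pp0)=2>1 -> COPY to pp3. 4 ppages; refcounts: pp0:1 pp1:3 pp2:1 pp3:1
Op 5: write(P0, v0, 126). refcount(pp0)=1 -> write in place. 4 ppages; refcounts: pp0:1 pp1:3 pp2:1 pp3:1
P0: v0 -> pp0 = 126
P1: v0 -> pp3 = 132
P2: v0 -> pp2 = 196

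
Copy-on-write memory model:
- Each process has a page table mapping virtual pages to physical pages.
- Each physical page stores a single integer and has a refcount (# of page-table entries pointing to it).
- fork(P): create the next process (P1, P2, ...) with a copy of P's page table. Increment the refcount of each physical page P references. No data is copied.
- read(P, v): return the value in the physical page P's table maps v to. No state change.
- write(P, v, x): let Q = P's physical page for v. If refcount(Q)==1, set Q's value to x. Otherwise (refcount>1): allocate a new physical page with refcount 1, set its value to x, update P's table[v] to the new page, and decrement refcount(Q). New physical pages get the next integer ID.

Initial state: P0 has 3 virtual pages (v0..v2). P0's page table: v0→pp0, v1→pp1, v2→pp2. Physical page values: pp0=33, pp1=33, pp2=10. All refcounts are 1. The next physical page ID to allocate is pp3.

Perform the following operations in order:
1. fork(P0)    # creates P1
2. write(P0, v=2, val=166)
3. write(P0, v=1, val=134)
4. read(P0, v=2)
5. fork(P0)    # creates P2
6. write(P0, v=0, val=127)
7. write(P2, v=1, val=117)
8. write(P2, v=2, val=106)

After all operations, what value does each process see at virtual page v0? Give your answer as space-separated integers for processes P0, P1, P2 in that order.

Op 1: fork(P0) -> P1. 3 ppages; refcounts: pp0:2 pp1:2 pp2:2
Op 2: write(P0, v2, 166). refcount(pp2)=2>1 -> COPY to pp3. 4 ppages; refcounts: pp0:2 pp1:2 pp2:1 pp3:1
Op 3: write(P0, v1, 134). refcount(pp1)=2>1 -> COPY to pp4. 5 ppages; refcounts: pp0:2 pp1:1 pp2:1 pp3:1 pp4:1
Op 4: read(P0, v2) -> 166. No state change.
Op 5: fork(P0) -> P2. 5 ppages; refcounts: pp0:3 pp1:1 pp2:1 pp3:2 pp4:2
Op 6: write(P0, v0, 127). refcount(pp0)=3>1 -> COPY to pp5. 6 ppages; refcounts: pp0:2 pp1:1 pp2:1 pp3:2 pp4:2 pp5:1
Op 7: write(P2, v1, 117). refcount(pp4)=2>1 -> COPY to pp6. 7 ppages; refcounts: pp0:2 pp1:1 pp2:1 pp3:2 pp4:1 pp5:1 pp6:1
Op 8: write(P2, v2, 106). refcount(pp3)=2>1 -> COPY to pp7. 8 ppages; refcounts: pp0:2 pp1:1 pp2:1 pp3:1 pp4:1 pp5:1 pp6:1 pp7:1
P0: v0 -> pp5 = 127
P1: v0 -> pp0 = 33
P2: v0 -> pp0 = 33

Answer: 127 33 33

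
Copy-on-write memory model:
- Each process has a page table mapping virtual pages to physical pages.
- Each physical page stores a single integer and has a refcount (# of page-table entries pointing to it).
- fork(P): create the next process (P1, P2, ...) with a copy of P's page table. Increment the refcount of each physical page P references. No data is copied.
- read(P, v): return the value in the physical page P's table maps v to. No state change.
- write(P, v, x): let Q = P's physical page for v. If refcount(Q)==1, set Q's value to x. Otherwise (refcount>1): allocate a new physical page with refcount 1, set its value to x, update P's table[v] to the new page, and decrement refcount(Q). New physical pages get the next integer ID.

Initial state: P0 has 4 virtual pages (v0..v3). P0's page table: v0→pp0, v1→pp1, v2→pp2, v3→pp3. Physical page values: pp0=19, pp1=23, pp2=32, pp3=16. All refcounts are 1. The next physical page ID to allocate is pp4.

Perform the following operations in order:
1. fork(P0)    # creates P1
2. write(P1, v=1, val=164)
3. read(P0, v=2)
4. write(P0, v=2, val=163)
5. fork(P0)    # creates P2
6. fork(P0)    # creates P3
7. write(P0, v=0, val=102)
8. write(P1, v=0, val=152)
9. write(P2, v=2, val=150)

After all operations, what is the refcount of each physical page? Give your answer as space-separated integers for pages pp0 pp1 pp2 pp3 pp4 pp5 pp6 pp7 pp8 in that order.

Op 1: fork(P0) -> P1. 4 ppages; refcounts: pp0:2 pp1:2 pp2:2 pp3:2
Op 2: write(P1, v1, 164). refcount(pp1)=2>1 -> COPY to pp4. 5 ppages; refcounts: pp0:2 pp1:1 pp2:2 pp3:2 pp4:1
Op 3: read(P0, v2) -> 32. No state change.
Op 4: write(P0, v2, 163). refcount(pp2)=2>1 -> COPY to pp5. 6 ppages; refcounts: pp0:2 pp1:1 pp2:1 pp3:2 pp4:1 pp5:1
Op 5: fork(P0) -> P2. 6 ppages; refcounts: pp0:3 pp1:2 pp2:1 pp3:3 pp4:1 pp5:2
Op 6: fork(P0) -> P3. 6 ppages; refcounts: pp0:4 pp1:3 pp2:1 pp3:4 pp4:1 pp5:3
Op 7: write(P0, v0, 102). refcount(pp0)=4>1 -> COPY to pp6. 7 ppages; refcounts: pp0:3 pp1:3 pp2:1 pp3:4 pp4:1 pp5:3 pp6:1
Op 8: write(P1, v0, 152). refcount(pp0)=3>1 -> COPY to pp7. 8 ppages; refcounts: pp0:2 pp1:3 pp2:1 pp3:4 pp4:1 pp5:3 pp6:1 pp7:1
Op 9: write(P2, v2, 150). refcount(pp5)=3>1 -> COPY to pp8. 9 ppages; refcounts: pp0:2 pp1:3 pp2:1 pp3:4 pp4:1 pp5:2 pp6:1 pp7:1 pp8:1

Answer: 2 3 1 4 1 2 1 1 1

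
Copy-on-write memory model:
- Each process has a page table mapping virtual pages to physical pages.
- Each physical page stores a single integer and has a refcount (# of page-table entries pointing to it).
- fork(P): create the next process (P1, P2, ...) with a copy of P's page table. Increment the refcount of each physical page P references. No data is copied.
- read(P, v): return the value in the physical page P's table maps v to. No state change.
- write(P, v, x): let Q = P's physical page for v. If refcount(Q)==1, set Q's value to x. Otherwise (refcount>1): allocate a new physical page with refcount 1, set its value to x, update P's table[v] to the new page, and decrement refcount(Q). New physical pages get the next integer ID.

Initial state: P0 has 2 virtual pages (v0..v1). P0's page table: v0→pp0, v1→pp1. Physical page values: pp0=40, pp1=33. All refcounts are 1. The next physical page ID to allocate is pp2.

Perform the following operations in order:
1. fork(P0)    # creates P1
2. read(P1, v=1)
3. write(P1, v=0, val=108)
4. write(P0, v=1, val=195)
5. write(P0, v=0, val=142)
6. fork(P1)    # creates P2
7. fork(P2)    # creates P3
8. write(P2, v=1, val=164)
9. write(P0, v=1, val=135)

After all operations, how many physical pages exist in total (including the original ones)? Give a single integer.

Op 1: fork(P0) -> P1. 2 ppages; refcounts: pp0:2 pp1:2
Op 2: read(P1, v1) -> 33. No state change.
Op 3: write(P1, v0, 108). refcount(pp0)=2>1 -> COPY to pp2. 3 ppages; refcounts: pp0:1 pp1:2 pp2:1
Op 4: write(P0, v1, 195). refcount(pp1)=2>1 -> COPY to pp3. 4 ppages; refcounts: pp0:1 pp1:1 pp2:1 pp3:1
Op 5: write(P0, v0, 142). refcount(pp0)=1 -> write in place. 4 ppages; refcounts: pp0:1 pp1:1 pp2:1 pp3:1
Op 6: fork(P1) -> P2. 4 ppages; refcounts: pp0:1 pp1:2 pp2:2 pp3:1
Op 7: fork(P2) -> P3. 4 ppages; refcounts: pp0:1 pp1:3 pp2:3 pp3:1
Op 8: write(P2, v1, 164). refcount(pp1)=3>1 -> COPY to pp4. 5 ppages; refcounts: pp0:1 pp1:2 pp2:3 pp3:1 pp4:1
Op 9: write(P0, v1, 135). refcount(pp3)=1 -> write in place. 5 ppages; refcounts: pp0:1 pp1:2 pp2:3 pp3:1 pp4:1

Answer: 5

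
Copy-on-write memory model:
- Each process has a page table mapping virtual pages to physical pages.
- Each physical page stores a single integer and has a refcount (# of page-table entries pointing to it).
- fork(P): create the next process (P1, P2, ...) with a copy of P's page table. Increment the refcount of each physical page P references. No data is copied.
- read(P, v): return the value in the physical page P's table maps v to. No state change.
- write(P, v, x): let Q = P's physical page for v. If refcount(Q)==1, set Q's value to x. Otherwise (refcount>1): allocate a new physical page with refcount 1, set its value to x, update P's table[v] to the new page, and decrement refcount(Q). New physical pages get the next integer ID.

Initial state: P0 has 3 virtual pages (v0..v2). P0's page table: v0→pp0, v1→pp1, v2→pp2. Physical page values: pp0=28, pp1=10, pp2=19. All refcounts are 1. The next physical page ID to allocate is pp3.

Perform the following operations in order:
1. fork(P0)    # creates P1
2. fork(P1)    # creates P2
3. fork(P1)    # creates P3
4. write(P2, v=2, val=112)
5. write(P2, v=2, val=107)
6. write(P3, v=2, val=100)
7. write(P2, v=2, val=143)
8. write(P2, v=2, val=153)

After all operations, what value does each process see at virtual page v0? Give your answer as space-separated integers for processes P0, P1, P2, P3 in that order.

Answer: 28 28 28 28

Derivation:
Op 1: fork(P0) -> P1. 3 ppages; refcounts: pp0:2 pp1:2 pp2:2
Op 2: fork(P1) -> P2. 3 ppages; refcounts: pp0:3 pp1:3 pp2:3
Op 3: fork(P1) -> P3. 3 ppages; refcounts: pp0:4 pp1:4 pp2:4
Op 4: write(P2, v2, 112). refcount(pp2)=4>1 -> COPY to pp3. 4 ppages; refcounts: pp0:4 pp1:4 pp2:3 pp3:1
Op 5: write(P2, v2, 107). refcount(pp3)=1 -> write in place. 4 ppages; refcounts: pp0:4 pp1:4 pp2:3 pp3:1
Op 6: write(P3, v2, 100). refcount(pp2)=3>1 -> COPY to pp4. 5 ppages; refcounts: pp0:4 pp1:4 pp2:2 pp3:1 pp4:1
Op 7: write(P2, v2, 143). refcount(pp3)=1 -> write in place. 5 ppages; refcounts: pp0:4 pp1:4 pp2:2 pp3:1 pp4:1
Op 8: write(P2, v2, 153). refcount(pp3)=1 -> write in place. 5 ppages; refcounts: pp0:4 pp1:4 pp2:2 pp3:1 pp4:1
P0: v0 -> pp0 = 28
P1: v0 -> pp0 = 28
P2: v0 -> pp0 = 28
P3: v0 -> pp0 = 28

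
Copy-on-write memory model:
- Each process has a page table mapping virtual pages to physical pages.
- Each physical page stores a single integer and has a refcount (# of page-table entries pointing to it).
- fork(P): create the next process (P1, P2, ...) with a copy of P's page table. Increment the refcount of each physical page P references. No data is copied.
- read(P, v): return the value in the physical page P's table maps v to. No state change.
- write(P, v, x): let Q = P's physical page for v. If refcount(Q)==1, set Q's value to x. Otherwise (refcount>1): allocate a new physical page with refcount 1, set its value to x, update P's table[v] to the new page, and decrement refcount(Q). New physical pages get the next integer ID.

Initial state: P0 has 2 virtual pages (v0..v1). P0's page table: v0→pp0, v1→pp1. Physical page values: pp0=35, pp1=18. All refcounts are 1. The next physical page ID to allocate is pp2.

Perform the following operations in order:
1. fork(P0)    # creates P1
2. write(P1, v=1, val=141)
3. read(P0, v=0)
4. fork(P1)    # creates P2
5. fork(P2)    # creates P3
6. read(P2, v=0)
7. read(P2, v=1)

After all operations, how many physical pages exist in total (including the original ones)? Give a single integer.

Op 1: fork(P0) -> P1. 2 ppages; refcounts: pp0:2 pp1:2
Op 2: write(P1, v1, 141). refcount(pp1)=2>1 -> COPY to pp2. 3 ppages; refcounts: pp0:2 pp1:1 pp2:1
Op 3: read(P0, v0) -> 35. No state change.
Op 4: fork(P1) -> P2. 3 ppages; refcounts: pp0:3 pp1:1 pp2:2
Op 5: fork(P2) -> P3. 3 ppages; refcounts: pp0:4 pp1:1 pp2:3
Op 6: read(P2, v0) -> 35. No state change.
Op 7: read(P2, v1) -> 141. No state change.

Answer: 3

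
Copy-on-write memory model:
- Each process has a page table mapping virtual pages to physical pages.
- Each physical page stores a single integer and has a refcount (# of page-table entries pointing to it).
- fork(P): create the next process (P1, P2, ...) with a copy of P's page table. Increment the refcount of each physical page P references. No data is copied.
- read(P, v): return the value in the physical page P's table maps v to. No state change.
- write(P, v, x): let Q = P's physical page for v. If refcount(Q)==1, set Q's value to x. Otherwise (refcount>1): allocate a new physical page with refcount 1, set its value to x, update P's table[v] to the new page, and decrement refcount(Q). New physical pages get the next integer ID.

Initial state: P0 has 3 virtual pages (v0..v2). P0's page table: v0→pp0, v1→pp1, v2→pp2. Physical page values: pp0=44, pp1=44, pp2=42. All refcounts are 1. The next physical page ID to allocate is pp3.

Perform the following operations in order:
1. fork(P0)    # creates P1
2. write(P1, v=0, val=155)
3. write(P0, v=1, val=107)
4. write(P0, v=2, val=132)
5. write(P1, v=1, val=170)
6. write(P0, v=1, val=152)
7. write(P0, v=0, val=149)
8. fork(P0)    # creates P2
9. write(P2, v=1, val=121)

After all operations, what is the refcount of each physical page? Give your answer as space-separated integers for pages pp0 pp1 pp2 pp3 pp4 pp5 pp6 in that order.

Answer: 2 1 1 1 1 2 1

Derivation:
Op 1: fork(P0) -> P1. 3 ppages; refcounts: pp0:2 pp1:2 pp2:2
Op 2: write(P1, v0, 155). refcount(pp0)=2>1 -> COPY to pp3. 4 ppages; refcounts: pp0:1 pp1:2 pp2:2 pp3:1
Op 3: write(P0, v1, 107). refcount(pp1)=2>1 -> COPY to pp4. 5 ppages; refcounts: pp0:1 pp1:1 pp2:2 pp3:1 pp4:1
Op 4: write(P0, v2, 132). refcount(pp2)=2>1 -> COPY to pp5. 6 ppages; refcounts: pp0:1 pp1:1 pp2:1 pp3:1 pp4:1 pp5:1
Op 5: write(P1, v1, 170). refcount(pp1)=1 -> write in place. 6 ppages; refcounts: pp0:1 pp1:1 pp2:1 pp3:1 pp4:1 pp5:1
Op 6: write(P0, v1, 152). refcount(pp4)=1 -> write in place. 6 ppages; refcounts: pp0:1 pp1:1 pp2:1 pp3:1 pp4:1 pp5:1
Op 7: write(P0, v0, 149). refcount(pp0)=1 -> write in place. 6 ppages; refcounts: pp0:1 pp1:1 pp2:1 pp3:1 pp4:1 pp5:1
Op 8: fork(P0) -> P2. 6 ppages; refcounts: pp0:2 pp1:1 pp2:1 pp3:1 pp4:2 pp5:2
Op 9: write(P2, v1, 121). refcount(pp4)=2>1 -> COPY to pp6. 7 ppages; refcounts: pp0:2 pp1:1 pp2:1 pp3:1 pp4:1 pp5:2 pp6:1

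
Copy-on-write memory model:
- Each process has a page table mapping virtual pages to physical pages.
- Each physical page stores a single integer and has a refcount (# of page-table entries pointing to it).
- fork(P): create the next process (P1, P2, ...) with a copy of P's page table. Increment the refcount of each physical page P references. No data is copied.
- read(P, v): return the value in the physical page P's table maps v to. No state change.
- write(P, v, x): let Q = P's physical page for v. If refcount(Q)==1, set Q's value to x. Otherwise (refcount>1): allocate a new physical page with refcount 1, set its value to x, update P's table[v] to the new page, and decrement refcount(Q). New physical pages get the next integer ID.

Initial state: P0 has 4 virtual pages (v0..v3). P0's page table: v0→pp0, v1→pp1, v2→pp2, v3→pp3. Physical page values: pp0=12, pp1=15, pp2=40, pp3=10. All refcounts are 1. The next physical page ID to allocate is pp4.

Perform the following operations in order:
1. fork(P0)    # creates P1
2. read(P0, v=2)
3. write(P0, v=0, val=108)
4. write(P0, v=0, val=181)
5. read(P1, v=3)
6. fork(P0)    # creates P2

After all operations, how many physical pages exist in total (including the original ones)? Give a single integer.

Answer: 5

Derivation:
Op 1: fork(P0) -> P1. 4 ppages; refcounts: pp0:2 pp1:2 pp2:2 pp3:2
Op 2: read(P0, v2) -> 40. No state change.
Op 3: write(P0, v0, 108). refcount(pp0)=2>1 -> COPY to pp4. 5 ppages; refcounts: pp0:1 pp1:2 pp2:2 pp3:2 pp4:1
Op 4: write(P0, v0, 181). refcount(pp4)=1 -> write in place. 5 ppages; refcounts: pp0:1 pp1:2 pp2:2 pp3:2 pp4:1
Op 5: read(P1, v3) -> 10. No state change.
Op 6: fork(P0) -> P2. 5 ppages; refcounts: pp0:1 pp1:3 pp2:3 pp3:3 pp4:2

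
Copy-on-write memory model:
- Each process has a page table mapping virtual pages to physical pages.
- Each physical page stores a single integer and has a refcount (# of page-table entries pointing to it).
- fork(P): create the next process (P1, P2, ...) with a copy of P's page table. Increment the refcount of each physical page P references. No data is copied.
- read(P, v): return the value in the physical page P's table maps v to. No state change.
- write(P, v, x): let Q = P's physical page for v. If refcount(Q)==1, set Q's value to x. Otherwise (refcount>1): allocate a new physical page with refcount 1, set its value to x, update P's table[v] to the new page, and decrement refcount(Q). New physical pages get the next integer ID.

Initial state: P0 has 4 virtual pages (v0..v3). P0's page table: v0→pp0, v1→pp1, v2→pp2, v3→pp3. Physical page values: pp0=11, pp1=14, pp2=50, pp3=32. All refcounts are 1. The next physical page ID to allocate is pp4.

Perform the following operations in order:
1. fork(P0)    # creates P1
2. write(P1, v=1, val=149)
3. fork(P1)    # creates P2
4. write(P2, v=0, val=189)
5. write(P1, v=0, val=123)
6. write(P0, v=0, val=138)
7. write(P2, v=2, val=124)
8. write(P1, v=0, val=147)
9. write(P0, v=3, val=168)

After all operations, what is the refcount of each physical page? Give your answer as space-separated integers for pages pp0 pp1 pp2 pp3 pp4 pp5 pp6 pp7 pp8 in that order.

Answer: 1 1 2 2 2 1 1 1 1

Derivation:
Op 1: fork(P0) -> P1. 4 ppages; refcounts: pp0:2 pp1:2 pp2:2 pp3:2
Op 2: write(P1, v1, 149). refcount(pp1)=2>1 -> COPY to pp4. 5 ppages; refcounts: pp0:2 pp1:1 pp2:2 pp3:2 pp4:1
Op 3: fork(P1) -> P2. 5 ppages; refcounts: pp0:3 pp1:1 pp2:3 pp3:3 pp4:2
Op 4: write(P2, v0, 189). refcount(pp0)=3>1 -> COPY to pp5. 6 ppages; refcounts: pp0:2 pp1:1 pp2:3 pp3:3 pp4:2 pp5:1
Op 5: write(P1, v0, 123). refcount(pp0)=2>1 -> COPY to pp6. 7 ppages; refcounts: pp0:1 pp1:1 pp2:3 pp3:3 pp4:2 pp5:1 pp6:1
Op 6: write(P0, v0, 138). refcount(pp0)=1 -> write in place. 7 ppages; refcounts: pp0:1 pp1:1 pp2:3 pp3:3 pp4:2 pp5:1 pp6:1
Op 7: write(P2, v2, 124). refcount(pp2)=3>1 -> COPY to pp7. 8 ppages; refcounts: pp0:1 pp1:1 pp2:2 pp3:3 pp4:2 pp5:1 pp6:1 pp7:1
Op 8: write(P1, v0, 147). refcount(pp6)=1 -> write in place. 8 ppages; refcounts: pp0:1 pp1:1 pp2:2 pp3:3 pp4:2 pp5:1 pp6:1 pp7:1
Op 9: write(P0, v3, 168). refcount(pp3)=3>1 -> COPY to pp8. 9 ppages; refcounts: pp0:1 pp1:1 pp2:2 pp3:2 pp4:2 pp5:1 pp6:1 pp7:1 pp8:1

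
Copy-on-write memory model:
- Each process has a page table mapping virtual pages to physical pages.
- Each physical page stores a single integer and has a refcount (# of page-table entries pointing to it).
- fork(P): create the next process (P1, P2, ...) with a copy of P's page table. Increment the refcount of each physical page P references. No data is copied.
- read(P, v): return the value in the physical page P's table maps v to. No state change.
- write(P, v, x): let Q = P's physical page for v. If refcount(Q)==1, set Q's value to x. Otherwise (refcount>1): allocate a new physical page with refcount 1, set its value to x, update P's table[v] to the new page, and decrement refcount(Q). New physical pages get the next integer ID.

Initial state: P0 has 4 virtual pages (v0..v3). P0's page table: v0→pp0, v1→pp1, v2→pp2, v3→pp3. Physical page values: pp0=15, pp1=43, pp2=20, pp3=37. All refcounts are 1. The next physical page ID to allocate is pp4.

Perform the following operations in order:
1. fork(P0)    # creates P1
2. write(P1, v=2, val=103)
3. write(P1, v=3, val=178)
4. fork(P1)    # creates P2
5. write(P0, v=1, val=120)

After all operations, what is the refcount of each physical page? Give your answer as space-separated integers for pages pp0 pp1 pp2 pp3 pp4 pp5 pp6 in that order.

Op 1: fork(P0) -> P1. 4 ppages; refcounts: pp0:2 pp1:2 pp2:2 pp3:2
Op 2: write(P1, v2, 103). refcount(pp2)=2>1 -> COPY to pp4. 5 ppages; refcounts: pp0:2 pp1:2 pp2:1 pp3:2 pp4:1
Op 3: write(P1, v3, 178). refcount(pp3)=2>1 -> COPY to pp5. 6 ppages; refcounts: pp0:2 pp1:2 pp2:1 pp3:1 pp4:1 pp5:1
Op 4: fork(P1) -> P2. 6 ppages; refcounts: pp0:3 pp1:3 pp2:1 pp3:1 pp4:2 pp5:2
Op 5: write(P0, v1, 120). refcount(pp1)=3>1 -> COPY to pp6. 7 ppages; refcounts: pp0:3 pp1:2 pp2:1 pp3:1 pp4:2 pp5:2 pp6:1

Answer: 3 2 1 1 2 2 1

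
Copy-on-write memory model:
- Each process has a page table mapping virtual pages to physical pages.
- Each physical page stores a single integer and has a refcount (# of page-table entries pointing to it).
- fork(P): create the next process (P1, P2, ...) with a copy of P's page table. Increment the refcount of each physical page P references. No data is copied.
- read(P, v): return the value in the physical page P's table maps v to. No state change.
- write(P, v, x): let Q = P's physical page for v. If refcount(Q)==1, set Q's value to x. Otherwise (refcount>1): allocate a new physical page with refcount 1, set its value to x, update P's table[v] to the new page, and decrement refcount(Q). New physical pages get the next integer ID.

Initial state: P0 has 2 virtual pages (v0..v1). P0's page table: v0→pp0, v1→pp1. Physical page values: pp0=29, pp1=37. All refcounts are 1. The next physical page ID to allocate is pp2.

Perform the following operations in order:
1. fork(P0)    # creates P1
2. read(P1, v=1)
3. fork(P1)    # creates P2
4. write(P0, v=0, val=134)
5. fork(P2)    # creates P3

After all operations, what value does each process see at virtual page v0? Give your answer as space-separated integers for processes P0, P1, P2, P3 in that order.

Answer: 134 29 29 29

Derivation:
Op 1: fork(P0) -> P1. 2 ppages; refcounts: pp0:2 pp1:2
Op 2: read(P1, v1) -> 37. No state change.
Op 3: fork(P1) -> P2. 2 ppages; refcounts: pp0:3 pp1:3
Op 4: write(P0, v0, 134). refcount(pp0)=3>1 -> COPY to pp2. 3 ppages; refcounts: pp0:2 pp1:3 pp2:1
Op 5: fork(P2) -> P3. 3 ppages; refcounts: pp0:3 pp1:4 pp2:1
P0: v0 -> pp2 = 134
P1: v0 -> pp0 = 29
P2: v0 -> pp0 = 29
P3: v0 -> pp0 = 29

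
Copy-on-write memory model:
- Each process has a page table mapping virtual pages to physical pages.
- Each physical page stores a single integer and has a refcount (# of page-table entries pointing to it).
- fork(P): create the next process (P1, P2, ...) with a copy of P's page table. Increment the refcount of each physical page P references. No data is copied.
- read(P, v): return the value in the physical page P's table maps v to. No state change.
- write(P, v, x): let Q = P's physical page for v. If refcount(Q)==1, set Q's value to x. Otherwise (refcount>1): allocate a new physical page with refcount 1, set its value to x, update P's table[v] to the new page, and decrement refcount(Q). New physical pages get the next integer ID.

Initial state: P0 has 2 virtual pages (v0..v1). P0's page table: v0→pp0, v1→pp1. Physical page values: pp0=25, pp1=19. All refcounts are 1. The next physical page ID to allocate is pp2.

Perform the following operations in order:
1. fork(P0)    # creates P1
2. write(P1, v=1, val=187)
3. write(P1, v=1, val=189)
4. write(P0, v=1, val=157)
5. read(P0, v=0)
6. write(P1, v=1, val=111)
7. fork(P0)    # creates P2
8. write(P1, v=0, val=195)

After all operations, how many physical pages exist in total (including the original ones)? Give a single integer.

Answer: 4

Derivation:
Op 1: fork(P0) -> P1. 2 ppages; refcounts: pp0:2 pp1:2
Op 2: write(P1, v1, 187). refcount(pp1)=2>1 -> COPY to pp2. 3 ppages; refcounts: pp0:2 pp1:1 pp2:1
Op 3: write(P1, v1, 189). refcount(pp2)=1 -> write in place. 3 ppages; refcounts: pp0:2 pp1:1 pp2:1
Op 4: write(P0, v1, 157). refcount(pp1)=1 -> write in place. 3 ppages; refcounts: pp0:2 pp1:1 pp2:1
Op 5: read(P0, v0) -> 25. No state change.
Op 6: write(P1, v1, 111). refcount(pp2)=1 -> write in place. 3 ppages; refcounts: pp0:2 pp1:1 pp2:1
Op 7: fork(P0) -> P2. 3 ppages; refcounts: pp0:3 pp1:2 pp2:1
Op 8: write(P1, v0, 195). refcount(pp0)=3>1 -> COPY to pp3. 4 ppages; refcounts: pp0:2 pp1:2 pp2:1 pp3:1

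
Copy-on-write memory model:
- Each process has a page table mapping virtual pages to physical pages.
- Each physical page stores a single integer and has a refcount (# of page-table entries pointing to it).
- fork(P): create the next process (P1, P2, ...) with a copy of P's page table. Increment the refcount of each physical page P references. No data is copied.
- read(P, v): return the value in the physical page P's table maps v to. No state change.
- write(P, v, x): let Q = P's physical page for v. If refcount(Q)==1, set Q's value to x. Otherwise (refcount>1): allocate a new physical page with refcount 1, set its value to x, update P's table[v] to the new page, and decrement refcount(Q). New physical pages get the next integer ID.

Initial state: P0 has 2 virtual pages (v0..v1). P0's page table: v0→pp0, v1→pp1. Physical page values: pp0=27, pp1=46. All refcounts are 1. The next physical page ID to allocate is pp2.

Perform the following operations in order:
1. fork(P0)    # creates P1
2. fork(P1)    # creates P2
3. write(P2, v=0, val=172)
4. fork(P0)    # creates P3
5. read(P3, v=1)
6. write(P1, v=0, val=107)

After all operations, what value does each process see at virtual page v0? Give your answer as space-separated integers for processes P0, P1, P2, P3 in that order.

Op 1: fork(P0) -> P1. 2 ppages; refcounts: pp0:2 pp1:2
Op 2: fork(P1) -> P2. 2 ppages; refcounts: pp0:3 pp1:3
Op 3: write(P2, v0, 172). refcount(pp0)=3>1 -> COPY to pp2. 3 ppages; refcounts: pp0:2 pp1:3 pp2:1
Op 4: fork(P0) -> P3. 3 ppages; refcounts: pp0:3 pp1:4 pp2:1
Op 5: read(P3, v1) -> 46. No state change.
Op 6: write(P1, v0, 107). refcount(pp0)=3>1 -> COPY to pp3. 4 ppages; refcounts: pp0:2 pp1:4 pp2:1 pp3:1
P0: v0 -> pp0 = 27
P1: v0 -> pp3 = 107
P2: v0 -> pp2 = 172
P3: v0 -> pp0 = 27

Answer: 27 107 172 27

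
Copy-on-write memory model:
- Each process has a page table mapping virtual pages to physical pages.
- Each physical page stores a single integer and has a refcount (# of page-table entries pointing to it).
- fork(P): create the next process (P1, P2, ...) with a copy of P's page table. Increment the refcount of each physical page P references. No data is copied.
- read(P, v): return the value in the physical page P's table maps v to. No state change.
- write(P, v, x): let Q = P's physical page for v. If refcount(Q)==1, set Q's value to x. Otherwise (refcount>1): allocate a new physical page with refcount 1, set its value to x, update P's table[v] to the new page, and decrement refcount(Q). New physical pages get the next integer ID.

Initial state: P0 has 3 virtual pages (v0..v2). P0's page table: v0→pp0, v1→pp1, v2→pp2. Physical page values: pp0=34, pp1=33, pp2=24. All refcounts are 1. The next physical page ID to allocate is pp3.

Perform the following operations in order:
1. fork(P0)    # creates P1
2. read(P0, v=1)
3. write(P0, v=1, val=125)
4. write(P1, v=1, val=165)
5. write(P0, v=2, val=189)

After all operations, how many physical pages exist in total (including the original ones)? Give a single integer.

Op 1: fork(P0) -> P1. 3 ppages; refcounts: pp0:2 pp1:2 pp2:2
Op 2: read(P0, v1) -> 33. No state change.
Op 3: write(P0, v1, 125). refcount(pp1)=2>1 -> COPY to pp3. 4 ppages; refcounts: pp0:2 pp1:1 pp2:2 pp3:1
Op 4: write(P1, v1, 165). refcount(pp1)=1 -> write in place. 4 ppages; refcounts: pp0:2 pp1:1 pp2:2 pp3:1
Op 5: write(P0, v2, 189). refcount(pp2)=2>1 -> COPY to pp4. 5 ppages; refcounts: pp0:2 pp1:1 pp2:1 pp3:1 pp4:1

Answer: 5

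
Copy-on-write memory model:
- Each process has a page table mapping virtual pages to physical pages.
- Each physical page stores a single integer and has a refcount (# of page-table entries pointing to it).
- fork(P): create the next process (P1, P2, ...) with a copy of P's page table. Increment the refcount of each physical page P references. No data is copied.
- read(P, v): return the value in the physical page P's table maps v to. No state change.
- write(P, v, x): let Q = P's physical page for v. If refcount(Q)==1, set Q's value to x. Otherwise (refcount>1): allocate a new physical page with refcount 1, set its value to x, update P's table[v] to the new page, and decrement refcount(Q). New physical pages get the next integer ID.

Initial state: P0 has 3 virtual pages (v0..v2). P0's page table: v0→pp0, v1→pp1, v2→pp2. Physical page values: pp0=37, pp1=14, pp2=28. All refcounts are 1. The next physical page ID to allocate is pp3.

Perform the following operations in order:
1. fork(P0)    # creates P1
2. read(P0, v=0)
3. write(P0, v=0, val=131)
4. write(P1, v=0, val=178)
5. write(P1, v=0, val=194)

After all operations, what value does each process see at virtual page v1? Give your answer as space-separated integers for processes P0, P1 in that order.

Answer: 14 14

Derivation:
Op 1: fork(P0) -> P1. 3 ppages; refcounts: pp0:2 pp1:2 pp2:2
Op 2: read(P0, v0) -> 37. No state change.
Op 3: write(P0, v0, 131). refcount(pp0)=2>1 -> COPY to pp3. 4 ppages; refcounts: pp0:1 pp1:2 pp2:2 pp3:1
Op 4: write(P1, v0, 178). refcount(pp0)=1 -> write in place. 4 ppages; refcounts: pp0:1 pp1:2 pp2:2 pp3:1
Op 5: write(P1, v0, 194). refcount(pp0)=1 -> write in place. 4 ppages; refcounts: pp0:1 pp1:2 pp2:2 pp3:1
P0: v1 -> pp1 = 14
P1: v1 -> pp1 = 14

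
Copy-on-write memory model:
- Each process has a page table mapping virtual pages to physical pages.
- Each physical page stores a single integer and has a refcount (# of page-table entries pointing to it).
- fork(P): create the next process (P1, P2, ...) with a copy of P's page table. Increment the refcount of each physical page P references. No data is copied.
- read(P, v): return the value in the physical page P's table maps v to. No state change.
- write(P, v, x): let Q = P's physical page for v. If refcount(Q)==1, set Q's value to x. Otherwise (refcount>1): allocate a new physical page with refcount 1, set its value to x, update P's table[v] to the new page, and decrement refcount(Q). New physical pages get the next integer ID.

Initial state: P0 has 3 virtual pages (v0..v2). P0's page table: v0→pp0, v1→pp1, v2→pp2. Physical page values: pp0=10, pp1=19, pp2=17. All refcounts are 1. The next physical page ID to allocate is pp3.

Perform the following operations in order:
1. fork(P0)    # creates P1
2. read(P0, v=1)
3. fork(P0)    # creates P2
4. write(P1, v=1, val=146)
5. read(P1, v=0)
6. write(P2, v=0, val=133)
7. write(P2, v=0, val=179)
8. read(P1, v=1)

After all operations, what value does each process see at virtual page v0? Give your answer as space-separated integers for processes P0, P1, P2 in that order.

Op 1: fork(P0) -> P1. 3 ppages; refcounts: pp0:2 pp1:2 pp2:2
Op 2: read(P0, v1) -> 19. No state change.
Op 3: fork(P0) -> P2. 3 ppages; refcounts: pp0:3 pp1:3 pp2:3
Op 4: write(P1, v1, 146). refcount(pp1)=3>1 -> COPY to pp3. 4 ppages; refcounts: pp0:3 pp1:2 pp2:3 pp3:1
Op 5: read(P1, v0) -> 10. No state change.
Op 6: write(P2, v0, 133). refcount(pp0)=3>1 -> COPY to pp4. 5 ppages; refcounts: pp0:2 pp1:2 pp2:3 pp3:1 pp4:1
Op 7: write(P2, v0, 179). refcount(pp4)=1 -> write in place. 5 ppages; refcounts: pp0:2 pp1:2 pp2:3 pp3:1 pp4:1
Op 8: read(P1, v1) -> 146. No state change.
P0: v0 -> pp0 = 10
P1: v0 -> pp0 = 10
P2: v0 -> pp4 = 179

Answer: 10 10 179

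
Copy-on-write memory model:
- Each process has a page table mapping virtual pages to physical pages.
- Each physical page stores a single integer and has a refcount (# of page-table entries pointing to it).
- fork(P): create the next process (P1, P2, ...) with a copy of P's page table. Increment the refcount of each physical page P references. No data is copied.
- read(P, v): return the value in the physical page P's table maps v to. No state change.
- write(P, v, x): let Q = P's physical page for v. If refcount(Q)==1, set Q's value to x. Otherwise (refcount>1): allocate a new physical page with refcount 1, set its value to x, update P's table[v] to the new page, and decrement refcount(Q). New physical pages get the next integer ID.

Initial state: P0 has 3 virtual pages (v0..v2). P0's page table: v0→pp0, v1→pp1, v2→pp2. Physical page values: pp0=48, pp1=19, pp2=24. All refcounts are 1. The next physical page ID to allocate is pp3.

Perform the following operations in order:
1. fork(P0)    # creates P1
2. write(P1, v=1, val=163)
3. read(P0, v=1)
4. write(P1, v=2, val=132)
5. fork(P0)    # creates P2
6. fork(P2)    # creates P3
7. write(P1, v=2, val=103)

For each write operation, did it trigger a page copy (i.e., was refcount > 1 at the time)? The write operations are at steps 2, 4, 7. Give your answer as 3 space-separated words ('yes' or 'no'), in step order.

Op 1: fork(P0) -> P1. 3 ppages; refcounts: pp0:2 pp1:2 pp2:2
Op 2: write(P1, v1, 163). refcount(pp1)=2>1 -> COPY to pp3. 4 ppages; refcounts: pp0:2 pp1:1 pp2:2 pp3:1
Op 3: read(P0, v1) -> 19. No state change.
Op 4: write(P1, v2, 132). refcount(pp2)=2>1 -> COPY to pp4. 5 ppages; refcounts: pp0:2 pp1:1 pp2:1 pp3:1 pp4:1
Op 5: fork(P0) -> P2. 5 ppages; refcounts: pp0:3 pp1:2 pp2:2 pp3:1 pp4:1
Op 6: fork(P2) -> P3. 5 ppages; refcounts: pp0:4 pp1:3 pp2:3 pp3:1 pp4:1
Op 7: write(P1, v2, 103). refcount(pp4)=1 -> write in place. 5 ppages; refcounts: pp0:4 pp1:3 pp2:3 pp3:1 pp4:1

yes yes no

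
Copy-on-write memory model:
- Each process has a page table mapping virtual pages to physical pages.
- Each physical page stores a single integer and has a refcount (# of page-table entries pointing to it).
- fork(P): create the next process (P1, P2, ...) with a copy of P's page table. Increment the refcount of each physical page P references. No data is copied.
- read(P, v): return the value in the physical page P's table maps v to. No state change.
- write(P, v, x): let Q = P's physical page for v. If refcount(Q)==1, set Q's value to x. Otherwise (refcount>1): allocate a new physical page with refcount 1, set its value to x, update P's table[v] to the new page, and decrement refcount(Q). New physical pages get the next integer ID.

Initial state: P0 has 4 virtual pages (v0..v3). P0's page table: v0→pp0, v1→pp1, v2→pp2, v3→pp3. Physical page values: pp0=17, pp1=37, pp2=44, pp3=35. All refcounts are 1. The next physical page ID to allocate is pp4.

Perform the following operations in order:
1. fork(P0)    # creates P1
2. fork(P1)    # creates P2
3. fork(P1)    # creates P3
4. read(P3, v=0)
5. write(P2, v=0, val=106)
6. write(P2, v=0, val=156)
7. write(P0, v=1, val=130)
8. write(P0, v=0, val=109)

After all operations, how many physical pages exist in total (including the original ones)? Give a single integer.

Op 1: fork(P0) -> P1. 4 ppages; refcounts: pp0:2 pp1:2 pp2:2 pp3:2
Op 2: fork(P1) -> P2. 4 ppages; refcounts: pp0:3 pp1:3 pp2:3 pp3:3
Op 3: fork(P1) -> P3. 4 ppages; refcounts: pp0:4 pp1:4 pp2:4 pp3:4
Op 4: read(P3, v0) -> 17. No state change.
Op 5: write(P2, v0, 106). refcount(pp0)=4>1 -> COPY to pp4. 5 ppages; refcounts: pp0:3 pp1:4 pp2:4 pp3:4 pp4:1
Op 6: write(P2, v0, 156). refcount(pp4)=1 -> write in place. 5 ppages; refcounts: pp0:3 pp1:4 pp2:4 pp3:4 pp4:1
Op 7: write(P0, v1, 130). refcount(pp1)=4>1 -> COPY to pp5. 6 ppages; refcounts: pp0:3 pp1:3 pp2:4 pp3:4 pp4:1 pp5:1
Op 8: write(P0, v0, 109). refcount(pp0)=3>1 -> COPY to pp6. 7 ppages; refcounts: pp0:2 pp1:3 pp2:4 pp3:4 pp4:1 pp5:1 pp6:1

Answer: 7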